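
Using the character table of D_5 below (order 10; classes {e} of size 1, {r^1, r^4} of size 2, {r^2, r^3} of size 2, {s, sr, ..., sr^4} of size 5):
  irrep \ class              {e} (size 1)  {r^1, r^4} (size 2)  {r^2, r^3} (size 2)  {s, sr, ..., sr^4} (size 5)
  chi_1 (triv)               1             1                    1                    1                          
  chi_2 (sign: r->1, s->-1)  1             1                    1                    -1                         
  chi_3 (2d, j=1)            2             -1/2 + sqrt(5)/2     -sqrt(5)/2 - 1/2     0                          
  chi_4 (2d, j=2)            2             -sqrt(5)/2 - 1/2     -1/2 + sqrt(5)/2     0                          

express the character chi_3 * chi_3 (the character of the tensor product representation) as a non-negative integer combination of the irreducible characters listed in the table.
chi_3 tensor chi_3 = chi_1 + chi_2 + chi_4 (all other irreducibles have multiplicity 0).

Working: The character of a tensor product is the pointwise product (chi_3 * chi_3)(C) = chi_3(C) * chi_3(C):
  {e}: (2)*(2), {r^1, r^4}: (-1/2 + sqrt(5)/2)*(-1/2 + sqrt(5)/2), {r^2, r^3}: (-sqrt(5)/2 - 1/2)*(-sqrt(5)/2 - 1/2), {s, sr, ..., sr^4}: (0)*(0)
so (chi_3 * chi_3) takes values
  {e} -> 4, {r^1, r^4} -> 3/2 - sqrt(5)/2, {r^2, r^3} -> sqrt(5)/2 + 3/2, {s, sr, ..., sr^4} -> 0.
Now take the inner product of this character with each irreducible chi from the table, <chi_3*chi_3, chi> = (1/10) sum_C |C| (chi_3*chi_3)(C) conj(chi(C)):
  <chi_3*chi_3, chi_1> = (1/10)[1*(4)*conj(1) + 2*(3/2 - sqrt(5)/2)*conj(1) + 2*(sqrt(5)/2 + 3/2)*conj(1) + 5*(0)*conj(1)]
      = (1/10)[(4) + (3 - sqrt(5)) + (sqrt(5) + 3) + (0)] = 10/10 = 1
  <chi_3*chi_3, chi_2> = (1/10)[1*(4)*conj(1) + 2*(3/2 - sqrt(5)/2)*conj(1) + 2*(sqrt(5)/2 + 3/2)*conj(1) + 5*(0)*conj(-1)]
      = (1/10)[(4) + (3 - sqrt(5)) + (sqrt(5) + 3) + (0)] = 10/10 = 1
  <chi_3*chi_3, chi_3> = (1/10)[1*(4)*conj(2) + 2*(3/2 - sqrt(5)/2)*conj(-1/2 + sqrt(5)/2) + 2*(sqrt(5)/2 + 3/2)*conj(-sqrt(5)/2 - 1/2) + 5*(0)*conj(0)]
      = (1/10)[(8) + (-4 + 2*sqrt(5)) + (-2*sqrt(5) - 4) + (0)] = 0/10 = 0
  <chi_3*chi_3, chi_4> = (1/10)[1*(4)*conj(2) + 2*(3/2 - sqrt(5)/2)*conj(-sqrt(5)/2 - 1/2) + 2*(sqrt(5)/2 + 3/2)*conj(-1/2 + sqrt(5)/2) + 5*(0)*conj(0)]
      = (1/10)[(8) + (1 - sqrt(5)) + (1 + sqrt(5)) + (0)] = 10/10 = 1
Hence the multiplicities are chi_1: 1, chi_2: 1, chi_4: 1. Dimension check: dim(chi_3)*dim(chi_3) = 2*2 = 4 and sum (mult * dim) = 1*1 + 1*1 + 1*2 = 4.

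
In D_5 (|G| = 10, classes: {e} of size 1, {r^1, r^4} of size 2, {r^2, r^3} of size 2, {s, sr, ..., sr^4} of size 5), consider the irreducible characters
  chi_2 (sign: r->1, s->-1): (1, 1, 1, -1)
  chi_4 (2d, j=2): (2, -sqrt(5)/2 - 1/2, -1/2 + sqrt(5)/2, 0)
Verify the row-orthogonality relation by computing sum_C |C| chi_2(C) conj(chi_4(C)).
Sum = 0; so <chi_2, chi_4> = 0 (distinct irreducibles are orthogonal).

Compute term by term over conjugacy classes (|C| * chi_2(C) * conj(chi_4(C))):
  1*(1)*conj(2) + 2*(1)*conj(-sqrt(5)/2 - 1/2) + 2*(1)*conj(-1/2 + sqrt(5)/2) + 5*(-1)*conj(0)
  = (2) + (-sqrt(5) - 1) + (-1 + sqrt(5)) + (0)
  = 0.
Dividing by |G| = 10 gives 0/10 = 0, matching the row-orthogonality relation <chi_2, chi_4> = [chi_2 = chi_4].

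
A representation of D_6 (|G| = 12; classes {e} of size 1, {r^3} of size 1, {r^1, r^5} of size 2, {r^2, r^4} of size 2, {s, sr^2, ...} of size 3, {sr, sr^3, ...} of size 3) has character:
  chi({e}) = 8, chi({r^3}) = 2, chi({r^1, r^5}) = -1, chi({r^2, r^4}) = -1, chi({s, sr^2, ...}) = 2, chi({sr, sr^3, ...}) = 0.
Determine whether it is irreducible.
Not irreducible (reducible): <chi, chi> = 7 > 1.

Proof sketch: <chi, chi> = (1/|G|) sum_C |C| * |chi(C)|^2 = (1/12)[1*|8|^2 + 1*|2|^2 + 2*|-1|^2 + 2*|-1|^2 + 3*|2|^2 + 3*|0|^2]
  = (1/12)[(64) + (4) + (2) + (2) + (12) + (0)] = 84/12 = 7.
A character is irreducible iff <chi, chi> = 1, so this representation is reducible.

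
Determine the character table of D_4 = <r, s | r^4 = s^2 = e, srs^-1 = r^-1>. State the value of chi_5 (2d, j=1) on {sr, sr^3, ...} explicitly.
Conjugacy classes: {e} of size 1, {r^2} of size 1, {r^1, r^3} of size 2, {s, sr^2, ...} of size 2, {sr, sr^3, ...} of size 2.
Character table:
  irrep \ class              {e} (size 1)  {r^2} (size 1)  {r^1, r^3} (size 2)  {s, sr^2, ...} (size 2)  {sr, sr^3, ...} (size 2)
  chi_1 (triv)               1             1               1                    1                        1                       
  chi_2 (sign: r->1, s->-1)  1             1               1                    -1                       -1                      
  chi_3 (r->-1, s->1)        1             1               -1                   1                        -1                      
  chi_4 (r->-1, s->-1)       1             1               -1                   -1                       1                       
  chi_5 (2d, j=1)            2             -2              0                    0                        0                       

Spot check: chi_5 (2d, j=1) on {sr, sr^3, ...} = 0.

Explanation: D_4 has order 2*4 = 8 with 5 conjugacy classes, hence 5 irreducibles. Sum of squared dims 1 + 1 + 1 + 1 + 4 = 8 = |G|. Linear characters come from the abelianisation; the 2-dimensional irreps have character r^k -> 2*cos(2*pi*j*k/4), reflections -> 0.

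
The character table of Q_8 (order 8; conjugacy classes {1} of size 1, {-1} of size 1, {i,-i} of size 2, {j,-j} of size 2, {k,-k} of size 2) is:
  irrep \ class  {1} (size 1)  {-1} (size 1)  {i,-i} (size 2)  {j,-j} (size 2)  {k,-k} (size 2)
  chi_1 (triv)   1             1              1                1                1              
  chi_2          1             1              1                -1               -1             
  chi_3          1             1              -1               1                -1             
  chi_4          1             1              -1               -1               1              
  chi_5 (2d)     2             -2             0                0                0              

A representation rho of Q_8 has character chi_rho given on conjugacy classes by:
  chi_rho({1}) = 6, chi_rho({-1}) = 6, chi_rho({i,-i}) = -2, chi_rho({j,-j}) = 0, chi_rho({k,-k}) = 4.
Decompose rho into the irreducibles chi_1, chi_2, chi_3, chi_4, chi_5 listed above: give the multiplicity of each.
Multiplicities: chi_1: 2, chi_2: 0, chi_3: 1, chi_4: 3, chi_5: 0.

Use <chi_rho, chi> = (1/|G|) sum_C |C| * chi_rho(C) * conj(chi(C)) with |G| = 8 for each irreducible chi in the table:
  <chi_rho, chi_1> = (1/8)[1*(6)*conj(1) + 1*(6)*conj(1) + 2*(-2)*conj(1) + 2*(0)*conj(1) + 2*(4)*conj(1)]
      = (1/8)[(6) + (6) + (-4) + (0) + (8)] = 16/8 = 2
  <chi_rho, chi_2> = (1/8)[1*(6)*conj(1) + 1*(6)*conj(1) + 2*(-2)*conj(1) + 2*(0)*conj(-1) + 2*(4)*conj(-1)]
      = (1/8)[(6) + (6) + (-4) + (0) + (-8)] = 0/8 = 0
  <chi_rho, chi_3> = (1/8)[1*(6)*conj(1) + 1*(6)*conj(1) + 2*(-2)*conj(-1) + 2*(0)*conj(1) + 2*(4)*conj(-1)]
      = (1/8)[(6) + (6) + (4) + (0) + (-8)] = 8/8 = 1
  <chi_rho, chi_4> = (1/8)[1*(6)*conj(1) + 1*(6)*conj(1) + 2*(-2)*conj(-1) + 2*(0)*conj(-1) + 2*(4)*conj(1)]
      = (1/8)[(6) + (6) + (4) + (0) + (8)] = 24/8 = 3
  <chi_rho, chi_5> = (1/8)[1*(6)*conj(2) + 1*(6)*conj(-2) + 2*(-2)*conj(0) + 2*(0)*conj(0) + 2*(4)*conj(0)]
      = (1/8)[(12) + (-12) + (0) + (0) + (0)] = 0/8 = 0
Dimension check: dim(rho) = sum (mult * dim) = 2*1 + 0*1 + 1*1 + 3*1 + 0*2 = 6 = chi_rho(e) = 6.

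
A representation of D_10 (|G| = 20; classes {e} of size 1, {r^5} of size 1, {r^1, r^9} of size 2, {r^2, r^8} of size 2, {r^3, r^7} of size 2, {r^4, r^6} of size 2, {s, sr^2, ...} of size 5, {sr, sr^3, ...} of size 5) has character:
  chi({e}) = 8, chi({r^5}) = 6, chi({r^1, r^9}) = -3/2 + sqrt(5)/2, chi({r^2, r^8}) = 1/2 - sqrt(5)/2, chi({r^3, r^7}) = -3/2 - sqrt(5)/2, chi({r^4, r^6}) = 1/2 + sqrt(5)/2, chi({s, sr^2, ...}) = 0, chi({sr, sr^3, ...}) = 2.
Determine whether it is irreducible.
Not irreducible (reducible): <chi, chi> = 7 > 1.

Derivation: <chi, chi> = (1/|G|) sum_C |C| * |chi(C)|^2 = (1/20)[1*|8|^2 + 1*|6|^2 + 2*|-3/2 + sqrt(5)/2|^2 + 2*|1/2 - sqrt(5)/2|^2 + 2*|-3/2 - sqrt(5)/2|^2 + 2*|1/2 + sqrt(5)/2|^2 + 5*|0|^2 + 5*|2|^2]
  = (1/20)[(64) + (36) + (7 - 3*sqrt(5)) + (3 - sqrt(5)) + (3*sqrt(5) + 7) + (sqrt(5) + 3) + (0) + (20)] = 140/20 = 7.
A character is irreducible iff <chi, chi> = 1, so this representation is reducible.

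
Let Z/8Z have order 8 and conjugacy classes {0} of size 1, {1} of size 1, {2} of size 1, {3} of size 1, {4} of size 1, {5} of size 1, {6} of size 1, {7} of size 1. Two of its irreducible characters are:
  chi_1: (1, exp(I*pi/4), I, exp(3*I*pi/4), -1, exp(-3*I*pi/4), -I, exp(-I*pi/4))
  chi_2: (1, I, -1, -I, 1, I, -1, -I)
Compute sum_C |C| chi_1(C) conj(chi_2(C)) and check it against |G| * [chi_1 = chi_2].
Sum = 0; so <chi_1, chi_2> = 0 (distinct irreducibles are orthogonal).

Why: Compute term by term over conjugacy classes (|C| * chi_1(C) * conj(chi_2(C))):
  1*(1)*conj(1) + 1*(exp(I*pi/4))*conj(I) + 1*(I)*conj(-1) + 1*(exp(3*I*pi/4))*conj(-I) + 1*(-1)*conj(1) + 1*(exp(-3*I*pi/4))*conj(I) + 1*(-I)*conj(-1) + 1*(exp(-I*pi/4))*conj(-I)
  = (1) + (-exp(3*I*pi/4)) + (-I) + (exp(-3*I*pi/4)) + (-1) + (-exp(-I*pi/4)) + (I) + (exp(I*pi/4))
  = 0.
(Exp terms are combined using exp(i*s)*conj(exp(i*t)) = exp(i*(s-t)), and sums of them are collapsed using the identity that for every m > 1 the m distinct m-th roots of unity sum to 0, e.g. 1 + exp(2*I*pi/3) + exp(-2*I*pi/3) = 0.)
Dividing by |G| = 8 gives 0/8 = 0, matching the row-orthogonality relation <chi_1, chi_2> = [chi_1 = chi_2].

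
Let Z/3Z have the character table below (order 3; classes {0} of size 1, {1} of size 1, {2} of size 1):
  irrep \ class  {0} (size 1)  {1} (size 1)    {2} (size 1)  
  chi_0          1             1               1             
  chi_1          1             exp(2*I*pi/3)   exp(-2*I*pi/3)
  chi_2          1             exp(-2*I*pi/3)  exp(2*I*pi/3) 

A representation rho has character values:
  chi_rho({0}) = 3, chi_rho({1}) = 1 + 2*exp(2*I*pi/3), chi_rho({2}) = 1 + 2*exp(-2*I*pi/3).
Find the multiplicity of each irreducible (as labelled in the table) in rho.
Multiplicities: chi_0: 1, chi_1: 2, chi_2: 0.

Details: Use <chi_rho, chi> = (1/|G|) sum_C |C| * chi_rho(C) * conj(chi(C)) with |G| = 3 for each irreducible chi in the table:
  <chi_rho, chi_0> = (1/3)[1*(3)*conj(1) + 1*(1 + 2*exp(2*I*pi/3))*conj(1) + 1*(1 + 2*exp(-2*I*pi/3))*conj(1)]
      = (1/3)[(3) + (1 + 2*exp(2*I*pi/3)) + (1 + 2*exp(-2*I*pi/3))] = 3/3 = 1
  <chi_rho, chi_1> = (1/3)[1*(3)*conj(1) + 1*(1 + 2*exp(2*I*pi/3))*conj(exp(2*I*pi/3)) + 1*(1 + 2*exp(-2*I*pi/3))*conj(exp(-2*I*pi/3))]
      = (1/3)[(3) + (2 + exp(-2*I*pi/3)) + (2 + exp(2*I*pi/3))] = 6/3 = 2
  <chi_rho, chi_2> = (1/3)[1*(3)*conj(1) + 1*(1 + 2*exp(2*I*pi/3))*conj(exp(-2*I*pi/3)) + 1*(1 + 2*exp(-2*I*pi/3))*conj(exp(2*I*pi/3))]
      = (1/3)[(3) + (2*exp(-2*I*pi/3) + exp(2*I*pi/3)) + (exp(-2*I*pi/3) + 2*exp(2*I*pi/3))] = 0/3 = 0
(Exp terms are combined using exp(i*s)*conj(exp(i*t)) = exp(i*(s-t)), and sums of them are collapsed using the identity that for every m > 1 the m distinct m-th roots of unity sum to 0, e.g. 1 + exp(2*I*pi/3) + exp(-2*I*pi/3) = 0.)
Dimension check: dim(rho) = sum (mult * dim) = 1*1 + 2*1 + 0*1 = 3 = chi_rho(e) = 3.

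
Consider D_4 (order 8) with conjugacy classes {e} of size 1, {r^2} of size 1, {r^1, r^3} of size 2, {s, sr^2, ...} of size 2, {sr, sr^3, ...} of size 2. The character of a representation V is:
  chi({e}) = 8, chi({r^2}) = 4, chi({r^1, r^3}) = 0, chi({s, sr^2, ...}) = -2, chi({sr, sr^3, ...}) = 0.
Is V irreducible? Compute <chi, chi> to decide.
Not irreducible (reducible): <chi, chi> = 11 > 1.

Details: <chi, chi> = (1/|G|) sum_C |C| * |chi(C)|^2 = (1/8)[1*|8|^2 + 1*|4|^2 + 2*|0|^2 + 2*|-2|^2 + 2*|0|^2]
  = (1/8)[(64) + (16) + (0) + (8) + (0)] = 88/8 = 11.
A character is irreducible iff <chi, chi> = 1, so this representation is reducible.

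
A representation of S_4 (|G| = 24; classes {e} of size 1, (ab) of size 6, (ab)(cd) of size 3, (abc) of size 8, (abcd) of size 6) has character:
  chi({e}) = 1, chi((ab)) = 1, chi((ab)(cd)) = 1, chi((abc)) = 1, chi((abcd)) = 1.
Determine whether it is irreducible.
Irreducible: <chi, chi> = 1.

Proof sketch: <chi, chi> = (1/|G|) sum_C |C| * |chi(C)|^2 = (1/24)[1*|1|^2 + 6*|1|^2 + 3*|1|^2 + 8*|1|^2 + 6*|1|^2]
  = (1/24)[(1) + (6) + (3) + (8) + (6)] = 24/24 = 1.
A character is irreducible iff <chi, chi> = 1, so this representation is irreducible.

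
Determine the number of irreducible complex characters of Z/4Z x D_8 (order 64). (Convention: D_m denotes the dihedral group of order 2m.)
28

Justification: The number of irreducible complex representations of a finite group equals its number of conjugacy classes. For a direct product, #classes(G x H) = #classes(G) * #classes(H). Z/4Z has 4 classes (abelian), D_8 has 7 classes, so 4 * 7 = 28, so Z/4Z x D_8 (order 64) has exactly 28 irreducible complex representations.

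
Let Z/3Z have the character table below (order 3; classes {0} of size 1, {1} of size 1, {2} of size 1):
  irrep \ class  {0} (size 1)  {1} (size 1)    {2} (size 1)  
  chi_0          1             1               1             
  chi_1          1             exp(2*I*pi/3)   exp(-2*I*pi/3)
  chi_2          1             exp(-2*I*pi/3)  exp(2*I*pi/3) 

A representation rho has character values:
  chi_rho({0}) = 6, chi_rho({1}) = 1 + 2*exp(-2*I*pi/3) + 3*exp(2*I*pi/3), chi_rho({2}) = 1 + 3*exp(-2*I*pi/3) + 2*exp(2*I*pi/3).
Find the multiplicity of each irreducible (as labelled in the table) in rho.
Multiplicities: chi_0: 1, chi_1: 3, chi_2: 2.

Proof sketch: Use <chi_rho, chi> = (1/|G|) sum_C |C| * chi_rho(C) * conj(chi(C)) with |G| = 3 for each irreducible chi in the table:
  <chi_rho, chi_0> = (1/3)[1*(6)*conj(1) + 1*(1 + 2*exp(-2*I*pi/3) + 3*exp(2*I*pi/3))*conj(1) + 1*(1 + 3*exp(-2*I*pi/3) + 2*exp(2*I*pi/3))*conj(1)]
      = (1/3)[(6) + (1 + 2*exp(-2*I*pi/3) + 3*exp(2*I*pi/3)) + (1 + 3*exp(-2*I*pi/3) + 2*exp(2*I*pi/3))] = 3/3 = 1
  <chi_rho, chi_1> = (1/3)[1*(6)*conj(1) + 1*(1 + 2*exp(-2*I*pi/3) + 3*exp(2*I*pi/3))*conj(exp(2*I*pi/3)) + 1*(1 + 3*exp(-2*I*pi/3) + 2*exp(2*I*pi/3))*conj(exp(-2*I*pi/3))]
      = (1/3)[(6) + (3 + exp(-2*I*pi/3) + 2*exp(2*I*pi/3)) + (3 + 2*exp(-2*I*pi/3) + exp(2*I*pi/3))] = 9/3 = 3
  <chi_rho, chi_2> = (1/3)[1*(6)*conj(1) + 1*(1 + 2*exp(-2*I*pi/3) + 3*exp(2*I*pi/3))*conj(exp(-2*I*pi/3)) + 1*(1 + 3*exp(-2*I*pi/3) + 2*exp(2*I*pi/3))*conj(exp(2*I*pi/3))]
      = (1/3)[(6) + (2 + 3*exp(-2*I*pi/3) + exp(2*I*pi/3)) + (2 + exp(-2*I*pi/3) + 3*exp(2*I*pi/3))] = 6/3 = 2
(Exp terms are combined using exp(i*s)*conj(exp(i*t)) = exp(i*(s-t)), and sums of them are collapsed using the identity that for every m > 1 the m distinct m-th roots of unity sum to 0, e.g. 1 + exp(2*I*pi/3) + exp(-2*I*pi/3) = 0.)
Dimension check: dim(rho) = sum (mult * dim) = 1*1 + 3*1 + 2*1 = 6 = chi_rho(e) = 6.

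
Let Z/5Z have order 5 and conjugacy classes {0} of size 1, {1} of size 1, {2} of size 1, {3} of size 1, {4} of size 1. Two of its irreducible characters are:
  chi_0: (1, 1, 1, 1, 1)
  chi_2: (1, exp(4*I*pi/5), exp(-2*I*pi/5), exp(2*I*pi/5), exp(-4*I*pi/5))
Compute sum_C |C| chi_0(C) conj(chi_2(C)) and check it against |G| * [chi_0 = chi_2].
Sum = 0; so <chi_0, chi_2> = 0 (distinct irreducibles are orthogonal).

Working: Compute term by term over conjugacy classes (|C| * chi_0(C) * conj(chi_2(C))):
  1*(1)*conj(1) + 1*(1)*conj(exp(4*I*pi/5)) + 1*(1)*conj(exp(-2*I*pi/5)) + 1*(1)*conj(exp(2*I*pi/5)) + 1*(1)*conj(exp(-4*I*pi/5))
  = (1) + (exp(-4*I*pi/5)) + (exp(2*I*pi/5)) + (exp(-2*I*pi/5)) + (exp(4*I*pi/5))
  = 0.
(Exp terms are combined using exp(i*s)*conj(exp(i*t)) = exp(i*(s-t)), and sums of them are collapsed using the identity that for every m > 1 the m distinct m-th roots of unity sum to 0, e.g. 1 + exp(2*I*pi/3) + exp(-2*I*pi/3) = 0.)
Dividing by |G| = 5 gives 0/5 = 0, matching the row-orthogonality relation <chi_0, chi_2> = [chi_0 = chi_2].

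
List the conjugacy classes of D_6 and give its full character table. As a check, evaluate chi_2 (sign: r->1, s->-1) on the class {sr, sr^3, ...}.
Conjugacy classes: {e} of size 1, {r^3} of size 1, {r^1, r^5} of size 2, {r^2, r^4} of size 2, {s, sr^2, ...} of size 3, {sr, sr^3, ...} of size 3.
Character table:
  irrep \ class              {e} (size 1)  {r^3} (size 1)  {r^1, r^5} (size 2)  {r^2, r^4} (size 2)  {s, sr^2, ...} (size 3)  {sr, sr^3, ...} (size 3)
  chi_1 (triv)               1             1               1                    1                    1                        1                       
  chi_2 (sign: r->1, s->-1)  1             1               1                    1                    -1                       -1                      
  chi_3 (r->-1, s->1)        1             -1              -1                   1                    1                        -1                      
  chi_4 (r->-1, s->-1)       1             -1              -1                   1                    -1                       1                       
  chi_5 (2d, j=1)            2             -2              1                    -1                   0                        0                       
  chi_6 (2d, j=2)            2             2               -1                   -1                   0                        0                       

Spot check: chi_2 (sign: r->1, s->-1) on {sr, sr^3, ...} = -1.

Details: D_6 has order 2*6 = 12 with 6 conjugacy classes, hence 6 irreducibles. Sum of squared dims 1 + 1 + 1 + 1 + 4 + 4 = 12 = |G|. Linear characters come from the abelianisation; the 2-dimensional irreps have character r^k -> 2*cos(2*pi*j*k/6), reflections -> 0.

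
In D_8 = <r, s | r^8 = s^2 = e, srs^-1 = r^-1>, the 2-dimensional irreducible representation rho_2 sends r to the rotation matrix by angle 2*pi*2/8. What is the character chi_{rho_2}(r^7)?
chi_{rho_2}(r^7) = 2*cos(2*pi*2*7/8) = 0

Working: rho_2(r^7) is rotation by angle 2*pi*2*7/8, whose trace is 2*cos(2*pi*2*7/8) = 0.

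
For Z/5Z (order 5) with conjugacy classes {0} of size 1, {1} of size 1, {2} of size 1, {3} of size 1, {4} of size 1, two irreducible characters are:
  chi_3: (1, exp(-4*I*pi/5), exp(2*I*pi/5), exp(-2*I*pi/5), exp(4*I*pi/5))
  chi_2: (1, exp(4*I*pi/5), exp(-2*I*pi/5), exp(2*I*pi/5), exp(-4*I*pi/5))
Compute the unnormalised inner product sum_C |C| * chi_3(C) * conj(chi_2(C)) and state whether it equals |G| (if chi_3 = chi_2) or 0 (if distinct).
Sum = 0; so <chi_3, chi_2> = 0 (distinct irreducibles are orthogonal).

Working: Compute term by term over conjugacy classes (|C| * chi_3(C) * conj(chi_2(C))):
  1*(1)*conj(1) + 1*(exp(-4*I*pi/5))*conj(exp(4*I*pi/5)) + 1*(exp(2*I*pi/5))*conj(exp(-2*I*pi/5)) + 1*(exp(-2*I*pi/5))*conj(exp(2*I*pi/5)) + 1*(exp(4*I*pi/5))*conj(exp(-4*I*pi/5))
  = (1) + (exp(2*I*pi/5)) + (exp(4*I*pi/5)) + (exp(-4*I*pi/5)) + (exp(-2*I*pi/5))
  = 0.
(Exp terms are combined using exp(i*s)*conj(exp(i*t)) = exp(i*(s-t)), and sums of them are collapsed using the identity that for every m > 1 the m distinct m-th roots of unity sum to 0, e.g. 1 + exp(2*I*pi/3) + exp(-2*I*pi/3) = 0.)
Dividing by |G| = 5 gives 0/5 = 0, matching the row-orthogonality relation <chi_3, chi_2> = [chi_3 = chi_2].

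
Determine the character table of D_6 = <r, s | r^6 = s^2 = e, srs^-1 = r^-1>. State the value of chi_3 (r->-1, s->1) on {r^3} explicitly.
Conjugacy classes: {e} of size 1, {r^3} of size 1, {r^1, r^5} of size 2, {r^2, r^4} of size 2, {s, sr^2, ...} of size 3, {sr, sr^3, ...} of size 3.
Character table:
  irrep \ class              {e} (size 1)  {r^3} (size 1)  {r^1, r^5} (size 2)  {r^2, r^4} (size 2)  {s, sr^2, ...} (size 3)  {sr, sr^3, ...} (size 3)
  chi_1 (triv)               1             1               1                    1                    1                        1                       
  chi_2 (sign: r->1, s->-1)  1             1               1                    1                    -1                       -1                      
  chi_3 (r->-1, s->1)        1             -1              -1                   1                    1                        -1                      
  chi_4 (r->-1, s->-1)       1             -1              -1                   1                    -1                       1                       
  chi_5 (2d, j=1)            2             -2              1                    -1                   0                        0                       
  chi_6 (2d, j=2)            2             2               -1                   -1                   0                        0                       

Spot check: chi_3 (r->-1, s->1) on {r^3} = -1.

Explanation: D_6 has order 2*6 = 12 with 6 conjugacy classes, hence 6 irreducibles. Sum of squared dims 1 + 1 + 1 + 1 + 4 + 4 = 12 = |G|. Linear characters come from the abelianisation; the 2-dimensional irreps have character r^k -> 2*cos(2*pi*j*k/6), reflections -> 0.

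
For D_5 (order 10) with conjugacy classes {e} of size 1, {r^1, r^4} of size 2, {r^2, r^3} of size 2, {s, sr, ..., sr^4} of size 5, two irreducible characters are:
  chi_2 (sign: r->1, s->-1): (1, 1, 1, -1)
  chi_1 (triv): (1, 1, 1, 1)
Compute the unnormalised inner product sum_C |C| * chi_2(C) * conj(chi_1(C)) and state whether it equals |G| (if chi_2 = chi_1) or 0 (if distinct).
Sum = 0; so <chi_2, chi_1> = 0 (distinct irreducibles are orthogonal).

Explanation: Compute term by term over conjugacy classes (|C| * chi_2(C) * conj(chi_1(C))):
  1*(1)*conj(1) + 2*(1)*conj(1) + 2*(1)*conj(1) + 5*(-1)*conj(1)
  = (1) + (2) + (2) + (-5)
  = 0.
Dividing by |G| = 10 gives 0/10 = 0, matching the row-orthogonality relation <chi_2, chi_1> = [chi_2 = chi_1].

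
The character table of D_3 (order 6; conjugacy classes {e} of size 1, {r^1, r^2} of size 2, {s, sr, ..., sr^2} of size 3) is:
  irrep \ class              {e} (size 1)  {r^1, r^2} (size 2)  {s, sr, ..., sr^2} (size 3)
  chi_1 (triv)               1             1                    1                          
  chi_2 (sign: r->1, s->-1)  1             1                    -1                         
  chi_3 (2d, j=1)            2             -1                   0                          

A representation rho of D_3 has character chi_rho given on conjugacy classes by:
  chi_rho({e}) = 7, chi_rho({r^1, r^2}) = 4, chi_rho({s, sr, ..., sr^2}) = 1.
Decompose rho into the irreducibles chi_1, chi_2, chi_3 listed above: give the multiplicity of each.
Multiplicities: chi_1: 3, chi_2: 2, chi_3: 1.

Justification: Use <chi_rho, chi> = (1/|G|) sum_C |C| * chi_rho(C) * conj(chi(C)) with |G| = 6 for each irreducible chi in the table:
  <chi_rho, chi_1> = (1/6)[1*(7)*conj(1) + 2*(4)*conj(1) + 3*(1)*conj(1)]
      = (1/6)[(7) + (8) + (3)] = 18/6 = 3
  <chi_rho, chi_2> = (1/6)[1*(7)*conj(1) + 2*(4)*conj(1) + 3*(1)*conj(-1)]
      = (1/6)[(7) + (8) + (-3)] = 12/6 = 2
  <chi_rho, chi_3> = (1/6)[1*(7)*conj(2) + 2*(4)*conj(-1) + 3*(1)*conj(0)]
      = (1/6)[(14) + (-8) + (0)] = 6/6 = 1
Dimension check: dim(rho) = sum (mult * dim) = 3*1 + 2*1 + 1*2 = 7 = chi_rho(e) = 7.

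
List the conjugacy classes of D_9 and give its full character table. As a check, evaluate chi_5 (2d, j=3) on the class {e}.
Conjugacy classes: {e} of size 1, {r^1, r^8} of size 2, {r^2, r^7} of size 2, {r^3, r^6} of size 2, {r^4, r^5} of size 2, {s, sr, ..., sr^8} of size 9.
Character table:
  irrep \ class              {e} (size 1)  {r^1, r^8} (size 2)  {r^2, r^7} (size 2)  {r^3, r^6} (size 2)  {r^4, r^5} (size 2)  {s, sr, ..., sr^8} (size 9)
  chi_1 (triv)               1             1                    1                    1                    1                    1                          
  chi_2 (sign: r->1, s->-1)  1             1                    1                    1                    1                    -1                         
  chi_3 (2d, j=1)            2             2*cos(2*pi/9)        2*cos(4*pi/9)        -1                   -2*cos(pi/9)         0                          
  chi_4 (2d, j=2)            2             2*cos(4*pi/9)        -2*cos(pi/9)         -1                   2*cos(2*pi/9)        0                          
  chi_5 (2d, j=3)            2             -1                   -1                   2                    -1                   0                          
  chi_6 (2d, j=4)            2             -2*cos(pi/9)         2*cos(2*pi/9)        -1                   2*cos(4*pi/9)        0                          

Spot check: chi_5 (2d, j=3) on {e} = 2.

D_9 has order 2*9 = 18 with 6 conjugacy classes, hence 6 irreducibles. Sum of squared dims 1 + 1 + 4 + 4 + 4 + 4 = 18 = |G|. Linear characters come from the abelianisation; the 2-dimensional irreps have character r^k -> 2*cos(2*pi*j*k/9), reflections -> 0.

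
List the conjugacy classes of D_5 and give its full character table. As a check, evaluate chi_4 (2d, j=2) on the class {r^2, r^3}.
Conjugacy classes: {e} of size 1, {r^1, r^4} of size 2, {r^2, r^3} of size 2, {s, sr, ..., sr^4} of size 5.
Character table:
  irrep \ class              {e} (size 1)  {r^1, r^4} (size 2)  {r^2, r^3} (size 2)  {s, sr, ..., sr^4} (size 5)
  chi_1 (triv)               1             1                    1                    1                          
  chi_2 (sign: r->1, s->-1)  1             1                    1                    -1                         
  chi_3 (2d, j=1)            2             -1/2 + sqrt(5)/2     -sqrt(5)/2 - 1/2     0                          
  chi_4 (2d, j=2)            2             -sqrt(5)/2 - 1/2     -1/2 + sqrt(5)/2     0                          

Spot check: chi_4 (2d, j=2) on {r^2, r^3} = -1/2 + sqrt(5)/2.

Working: D_5 has order 2*5 = 10 with 4 conjugacy classes, hence 4 irreducibles. Sum of squared dims 1 + 1 + 4 + 4 = 10 = |G|. Linear characters come from the abelianisation; the 2-dimensional irreps have character r^k -> 2*cos(2*pi*j*k/5), reflections -> 0.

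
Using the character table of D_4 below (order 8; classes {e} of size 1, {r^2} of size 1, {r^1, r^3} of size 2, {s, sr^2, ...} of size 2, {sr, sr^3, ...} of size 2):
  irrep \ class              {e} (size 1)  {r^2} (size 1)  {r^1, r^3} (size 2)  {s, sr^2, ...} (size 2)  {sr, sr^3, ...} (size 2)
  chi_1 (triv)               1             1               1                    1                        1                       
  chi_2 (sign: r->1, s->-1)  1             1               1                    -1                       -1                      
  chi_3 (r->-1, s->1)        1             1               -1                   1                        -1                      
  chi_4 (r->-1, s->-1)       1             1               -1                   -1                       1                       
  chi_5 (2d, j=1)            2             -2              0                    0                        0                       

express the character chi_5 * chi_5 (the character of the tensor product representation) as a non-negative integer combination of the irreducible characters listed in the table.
chi_5 tensor chi_5 = chi_1 + chi_2 + chi_3 + chi_4 (all other irreducibles have multiplicity 0).

Proof sketch: The character of a tensor product is the pointwise product (chi_5 * chi_5)(C) = chi_5(C) * chi_5(C):
  {e}: (2)*(2), {r^2}: (-2)*(-2), {r^1, r^3}: (0)*(0), {s, sr^2, ...}: (0)*(0), {sr, sr^3, ...}: (0)*(0)
so (chi_5 * chi_5) takes values
  {e} -> 4, {r^2} -> 4, {r^1, r^3} -> 0, {s, sr^2, ...} -> 0, {sr, sr^3, ...} -> 0.
Now take the inner product of this character with each irreducible chi from the table, <chi_5*chi_5, chi> = (1/8) sum_C |C| (chi_5*chi_5)(C) conj(chi(C)):
  <chi_5*chi_5, chi_1> = (1/8)[1*(4)*conj(1) + 1*(4)*conj(1) + 2*(0)*conj(1) + 2*(0)*conj(1) + 2*(0)*conj(1)]
      = (1/8)[(4) + (4) + (0) + (0) + (0)] = 8/8 = 1
  <chi_5*chi_5, chi_2> = (1/8)[1*(4)*conj(1) + 1*(4)*conj(1) + 2*(0)*conj(1) + 2*(0)*conj(-1) + 2*(0)*conj(-1)]
      = (1/8)[(4) + (4) + (0) + (0) + (0)] = 8/8 = 1
  <chi_5*chi_5, chi_3> = (1/8)[1*(4)*conj(1) + 1*(4)*conj(1) + 2*(0)*conj(-1) + 2*(0)*conj(1) + 2*(0)*conj(-1)]
      = (1/8)[(4) + (4) + (0) + (0) + (0)] = 8/8 = 1
  <chi_5*chi_5, chi_4> = (1/8)[1*(4)*conj(1) + 1*(4)*conj(1) + 2*(0)*conj(-1) + 2*(0)*conj(-1) + 2*(0)*conj(1)]
      = (1/8)[(4) + (4) + (0) + (0) + (0)] = 8/8 = 1
  <chi_5*chi_5, chi_5> = (1/8)[1*(4)*conj(2) + 1*(4)*conj(-2) + 2*(0)*conj(0) + 2*(0)*conj(0) + 2*(0)*conj(0)]
      = (1/8)[(8) + (-8) + (0) + (0) + (0)] = 0/8 = 0
Hence the multiplicities are chi_1: 1, chi_2: 1, chi_3: 1, chi_4: 1. Dimension check: dim(chi_5)*dim(chi_5) = 2*2 = 4 and sum (mult * dim) = 1*1 + 1*1 + 1*1 + 1*1 = 4.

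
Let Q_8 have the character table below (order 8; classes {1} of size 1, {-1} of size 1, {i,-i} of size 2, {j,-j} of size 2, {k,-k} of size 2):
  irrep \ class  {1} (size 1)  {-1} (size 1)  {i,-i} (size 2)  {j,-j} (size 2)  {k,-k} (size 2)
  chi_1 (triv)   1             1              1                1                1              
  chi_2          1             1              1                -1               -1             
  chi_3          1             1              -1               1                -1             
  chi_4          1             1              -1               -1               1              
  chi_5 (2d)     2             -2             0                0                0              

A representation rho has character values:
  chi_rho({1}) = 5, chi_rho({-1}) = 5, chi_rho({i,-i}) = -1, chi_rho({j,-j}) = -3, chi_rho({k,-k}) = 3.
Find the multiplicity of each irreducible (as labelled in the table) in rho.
Multiplicities: chi_1: 1, chi_2: 1, chi_3: 0, chi_4: 3, chi_5: 0.

Reasoning: Use <chi_rho, chi> = (1/|G|) sum_C |C| * chi_rho(C) * conj(chi(C)) with |G| = 8 for each irreducible chi in the table:
  <chi_rho, chi_1> = (1/8)[1*(5)*conj(1) + 1*(5)*conj(1) + 2*(-1)*conj(1) + 2*(-3)*conj(1) + 2*(3)*conj(1)]
      = (1/8)[(5) + (5) + (-2) + (-6) + (6)] = 8/8 = 1
  <chi_rho, chi_2> = (1/8)[1*(5)*conj(1) + 1*(5)*conj(1) + 2*(-1)*conj(1) + 2*(-3)*conj(-1) + 2*(3)*conj(-1)]
      = (1/8)[(5) + (5) + (-2) + (6) + (-6)] = 8/8 = 1
  <chi_rho, chi_3> = (1/8)[1*(5)*conj(1) + 1*(5)*conj(1) + 2*(-1)*conj(-1) + 2*(-3)*conj(1) + 2*(3)*conj(-1)]
      = (1/8)[(5) + (5) + (2) + (-6) + (-6)] = 0/8 = 0
  <chi_rho, chi_4> = (1/8)[1*(5)*conj(1) + 1*(5)*conj(1) + 2*(-1)*conj(-1) + 2*(-3)*conj(-1) + 2*(3)*conj(1)]
      = (1/8)[(5) + (5) + (2) + (6) + (6)] = 24/8 = 3
  <chi_rho, chi_5> = (1/8)[1*(5)*conj(2) + 1*(5)*conj(-2) + 2*(-1)*conj(0) + 2*(-3)*conj(0) + 2*(3)*conj(0)]
      = (1/8)[(10) + (-10) + (0) + (0) + (0)] = 0/8 = 0
Dimension check: dim(rho) = sum (mult * dim) = 1*1 + 1*1 + 0*1 + 3*1 + 0*2 = 5 = chi_rho(e) = 5.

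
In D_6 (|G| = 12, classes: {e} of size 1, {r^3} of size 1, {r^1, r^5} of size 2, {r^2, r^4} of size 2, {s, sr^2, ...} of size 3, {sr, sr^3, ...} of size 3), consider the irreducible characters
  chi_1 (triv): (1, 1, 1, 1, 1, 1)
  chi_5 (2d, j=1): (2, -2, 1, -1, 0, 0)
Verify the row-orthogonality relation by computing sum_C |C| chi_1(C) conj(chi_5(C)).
Sum = 0; so <chi_1, chi_5> = 0 (distinct irreducibles are orthogonal).

Proof sketch: Compute term by term over conjugacy classes (|C| * chi_1(C) * conj(chi_5(C))):
  1*(1)*conj(2) + 1*(1)*conj(-2) + 2*(1)*conj(1) + 2*(1)*conj(-1) + 3*(1)*conj(0) + 3*(1)*conj(0)
  = (2) + (-2) + (2) + (-2) + (0) + (0)
  = 0.
Dividing by |G| = 12 gives 0/12 = 0, matching the row-orthogonality relation <chi_1, chi_5> = [chi_1 = chi_5].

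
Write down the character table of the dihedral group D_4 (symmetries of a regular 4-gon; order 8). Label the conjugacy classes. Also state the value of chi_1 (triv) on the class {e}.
Conjugacy classes: {e} of size 1, {r^2} of size 1, {r^1, r^3} of size 2, {s, sr^2, ...} of size 2, {sr, sr^3, ...} of size 2.
Character table:
  irrep \ class              {e} (size 1)  {r^2} (size 1)  {r^1, r^3} (size 2)  {s, sr^2, ...} (size 2)  {sr, sr^3, ...} (size 2)
  chi_1 (triv)               1             1               1                    1                        1                       
  chi_2 (sign: r->1, s->-1)  1             1               1                    -1                       -1                      
  chi_3 (r->-1, s->1)        1             1               -1                   1                        -1                      
  chi_4 (r->-1, s->-1)       1             1               -1                   -1                       1                       
  chi_5 (2d, j=1)            2             -2              0                    0                        0                       

Spot check: chi_1 (triv) on {e} = 1.

Proof sketch: D_4 has order 2*4 = 8 with 5 conjugacy classes, hence 5 irreducibles. Sum of squared dims 1 + 1 + 1 + 1 + 4 = 8 = |G|. Linear characters come from the abelianisation; the 2-dimensional irreps have character r^k -> 2*cos(2*pi*j*k/4), reflections -> 0.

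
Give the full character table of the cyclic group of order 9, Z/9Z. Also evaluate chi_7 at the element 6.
Character table of Z/9Z (irreps indexed chi_0,...,chi_8 with chi_k(m) = zeta_9^(k*m), zeta_9 = exp(2*pi*i/9)):
  irrep \ class  {0} (size 1)  {1} (size 1)    {2} (size 1)    {3} (size 1)    {4} (size 1)    {5} (size 1)    {6} (size 1)    {7} (size 1)    {8} (size 1)  
  chi_0          1             1               1               1               1               1               1               1               1             
  chi_1          1             exp(2*I*pi/9)   exp(4*I*pi/9)   exp(2*I*pi/3)   exp(8*I*pi/9)   exp(-8*I*pi/9)  exp(-2*I*pi/3)  exp(-4*I*pi/9)  exp(-2*I*pi/9)
  chi_2          1             exp(4*I*pi/9)   exp(8*I*pi/9)   exp(-2*I*pi/3)  exp(-2*I*pi/9)  exp(2*I*pi/9)   exp(2*I*pi/3)   exp(-8*I*pi/9)  exp(-4*I*pi/9)
  chi_3          1             exp(2*I*pi/3)   exp(-2*I*pi/3)  1               exp(2*I*pi/3)   exp(-2*I*pi/3)  1               exp(2*I*pi/3)   exp(-2*I*pi/3)
  chi_4          1             exp(8*I*pi/9)   exp(-2*I*pi/9)  exp(2*I*pi/3)   exp(-4*I*pi/9)  exp(4*I*pi/9)   exp(-2*I*pi/3)  exp(2*I*pi/9)   exp(-8*I*pi/9)
  chi_5          1             exp(-8*I*pi/9)  exp(2*I*pi/9)   exp(-2*I*pi/3)  exp(4*I*pi/9)   exp(-4*I*pi/9)  exp(2*I*pi/3)   exp(-2*I*pi/9)  exp(8*I*pi/9) 
  chi_6          1             exp(-2*I*pi/3)  exp(2*I*pi/3)   1               exp(-2*I*pi/3)  exp(2*I*pi/3)   1               exp(-2*I*pi/3)  exp(2*I*pi/3) 
  chi_7          1             exp(-4*I*pi/9)  exp(-8*I*pi/9)  exp(2*I*pi/3)   exp(2*I*pi/9)   exp(-2*I*pi/9)  exp(-2*I*pi/3)  exp(8*I*pi/9)   exp(4*I*pi/9) 
  chi_8          1             exp(-2*I*pi/9)  exp(-4*I*pi/9)  exp(-2*I*pi/3)  exp(-8*I*pi/9)  exp(8*I*pi/9)   exp(2*I*pi/3)   exp(4*I*pi/9)   exp(2*I*pi/9) 

Spot check: chi_7(6) = zeta_9^(7*6) = zeta_9^42 = exp(-2*I*pi/3).

Justification: Z/9Z is abelian, so all 9 irreducible complex representations are 1-dimensional. They are given by chi_k(m) = zeta_9^(k*m) for k = 0,...,8. Row orthogonality: sum_m chi_k(m) conj(chi_l(m)) = 9 * [k = l].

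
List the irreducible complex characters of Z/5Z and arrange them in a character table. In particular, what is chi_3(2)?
Character table of Z/5Z (irreps indexed chi_0,...,chi_4 with chi_k(m) = zeta_5^(k*m), zeta_5 = exp(2*pi*i/5)):
  irrep \ class  {0} (size 1)  {1} (size 1)    {2} (size 1)    {3} (size 1)    {4} (size 1)  
  chi_0          1             1               1               1               1             
  chi_1          1             exp(2*I*pi/5)   exp(4*I*pi/5)   exp(-4*I*pi/5)  exp(-2*I*pi/5)
  chi_2          1             exp(4*I*pi/5)   exp(-2*I*pi/5)  exp(2*I*pi/5)   exp(-4*I*pi/5)
  chi_3          1             exp(-4*I*pi/5)  exp(2*I*pi/5)   exp(-2*I*pi/5)  exp(4*I*pi/5) 
  chi_4          1             exp(-2*I*pi/5)  exp(-4*I*pi/5)  exp(4*I*pi/5)   exp(2*I*pi/5) 

Spot check: chi_3(2) = zeta_5^(3*2) = zeta_5^6 = exp(2*I*pi/5).

Working: Z/5Z is abelian, so all 5 irreducible complex representations are 1-dimensional. They are given by chi_k(m) = zeta_5^(k*m) for k = 0,...,4. Row orthogonality: sum_m chi_k(m) conj(chi_l(m)) = 5 * [k = l].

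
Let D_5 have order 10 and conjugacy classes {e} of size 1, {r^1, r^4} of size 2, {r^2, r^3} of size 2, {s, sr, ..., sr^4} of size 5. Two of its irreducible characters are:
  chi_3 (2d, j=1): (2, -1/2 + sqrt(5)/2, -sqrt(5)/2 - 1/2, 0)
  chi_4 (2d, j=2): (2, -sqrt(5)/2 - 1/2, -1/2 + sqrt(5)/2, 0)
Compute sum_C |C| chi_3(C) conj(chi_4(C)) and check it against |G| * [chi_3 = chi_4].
Sum = 0; so <chi_3, chi_4> = 0 (distinct irreducibles are orthogonal).

Justification: Compute term by term over conjugacy classes (|C| * chi_3(C) * conj(chi_4(C))):
  1*(2)*conj(2) + 2*(-1/2 + sqrt(5)/2)*conj(-sqrt(5)/2 - 1/2) + 2*(-sqrt(5)/2 - 1/2)*conj(-1/2 + sqrt(5)/2) + 5*(0)*conj(0)
  = (4) + (-2) + (-2) + (0)
  = 0.
Dividing by |G| = 10 gives 0/10 = 0, matching the row-orthogonality relation <chi_3, chi_4> = [chi_3 = chi_4].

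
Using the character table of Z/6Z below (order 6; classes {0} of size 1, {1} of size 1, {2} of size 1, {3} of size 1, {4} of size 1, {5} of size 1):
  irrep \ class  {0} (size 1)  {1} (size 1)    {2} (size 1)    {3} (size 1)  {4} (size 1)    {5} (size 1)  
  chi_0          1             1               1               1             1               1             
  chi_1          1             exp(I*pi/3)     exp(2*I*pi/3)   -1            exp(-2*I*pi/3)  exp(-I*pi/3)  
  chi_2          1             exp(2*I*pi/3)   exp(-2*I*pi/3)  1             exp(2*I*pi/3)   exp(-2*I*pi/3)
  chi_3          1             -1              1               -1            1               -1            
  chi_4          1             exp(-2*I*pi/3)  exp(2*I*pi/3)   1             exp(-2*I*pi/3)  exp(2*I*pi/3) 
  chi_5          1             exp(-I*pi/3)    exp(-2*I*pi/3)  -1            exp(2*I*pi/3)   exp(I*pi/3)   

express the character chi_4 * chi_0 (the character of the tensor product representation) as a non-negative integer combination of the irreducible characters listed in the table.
chi_4 tensor chi_0 = chi_4 (all other irreducibles have multiplicity 0).

Details: The character of a tensor product is the pointwise product (chi_4 * chi_0)(C) = chi_4(C) * chi_0(C):
  {0}: (1)*(1), {1}: (exp(-2*I*pi/3))*(1), {2}: (exp(2*I*pi/3))*(1), {3}: (1)*(1), {4}: (exp(-2*I*pi/3))*(1), {5}: (exp(2*I*pi/3))*(1)
so (chi_4 * chi_0) takes values
  {0} -> 1, {1} -> exp(-2*I*pi/3), {2} -> exp(2*I*pi/3), {3} -> 1, {4} -> exp(-2*I*pi/3), {5} -> exp(2*I*pi/3).
Now take the inner product of this character with each irreducible chi from the table, <chi_4*chi_0, chi> = (1/6) sum_C |C| (chi_4*chi_0)(C) conj(chi(C)):
  <chi_4*chi_0, chi_0> = (1/6)[1*(1)*conj(1) + 1*(exp(-2*I*pi/3))*conj(1) + 1*(exp(2*I*pi/3))*conj(1) + 1*(1)*conj(1) + 1*(exp(-2*I*pi/3))*conj(1) + 1*(exp(2*I*pi/3))*conj(1)]
      = (1/6)[(1) + (exp(-2*I*pi/3)) + (exp(2*I*pi/3)) + (1) + (exp(-2*I*pi/3)) + (exp(2*I*pi/3))] = 0/6 = 0
  <chi_4*chi_0, chi_1> = (1/6)[1*(1)*conj(1) + 1*(exp(-2*I*pi/3))*conj(exp(I*pi/3)) + 1*(exp(2*I*pi/3))*conj(exp(2*I*pi/3)) + 1*(1)*conj(-1) + 1*(exp(-2*I*pi/3))*conj(exp(-2*I*pi/3)) + 1*(exp(2*I*pi/3))*conj(exp(-I*pi/3))]
      = (1/6)[(1) + (-1) + (1) + (-1) + (1) + (-1)] = 0/6 = 0
  <chi_4*chi_0, chi_2> = (1/6)[1*(1)*conj(1) + 1*(exp(-2*I*pi/3))*conj(exp(2*I*pi/3)) + 1*(exp(2*I*pi/3))*conj(exp(-2*I*pi/3)) + 1*(1)*conj(1) + 1*(exp(-2*I*pi/3))*conj(exp(2*I*pi/3)) + 1*(exp(2*I*pi/3))*conj(exp(-2*I*pi/3))]
      = (1/6)[(1) + (exp(2*I*pi/3)) + (exp(-2*I*pi/3)) + (1) + (exp(2*I*pi/3)) + (exp(-2*I*pi/3))] = 0/6 = 0
  <chi_4*chi_0, chi_3> = (1/6)[1*(1)*conj(1) + 1*(exp(-2*I*pi/3))*conj(-1) + 1*(exp(2*I*pi/3))*conj(1) + 1*(1)*conj(-1) + 1*(exp(-2*I*pi/3))*conj(1) + 1*(exp(2*I*pi/3))*conj(-1)]
      = (1/6)[(1) + (-exp(-2*I*pi/3)) + (exp(2*I*pi/3)) + (-1) + (exp(-2*I*pi/3)) + (-exp(2*I*pi/3))] = 0/6 = 0
  <chi_4*chi_0, chi_4> = (1/6)[1*(1)*conj(1) + 1*(exp(-2*I*pi/3))*conj(exp(-2*I*pi/3)) + 1*(exp(2*I*pi/3))*conj(exp(2*I*pi/3)) + 1*(1)*conj(1) + 1*(exp(-2*I*pi/3))*conj(exp(-2*I*pi/3)) + 1*(exp(2*I*pi/3))*conj(exp(2*I*pi/3))]
      = (1/6)[(1) + (1) + (1) + (1) + (1) + (1)] = 6/6 = 1
  <chi_4*chi_0, chi_5> = (1/6)[1*(1)*conj(1) + 1*(exp(-2*I*pi/3))*conj(exp(-I*pi/3)) + 1*(exp(2*I*pi/3))*conj(exp(-2*I*pi/3)) + 1*(1)*conj(-1) + 1*(exp(-2*I*pi/3))*conj(exp(2*I*pi/3)) + 1*(exp(2*I*pi/3))*conj(exp(I*pi/3))]
      = (1/6)[(1) + (exp(-I*pi/3)) + (exp(-2*I*pi/3)) + (-1) + (exp(2*I*pi/3)) + (exp(I*pi/3))] = 0/6 = 0
(Exp terms are combined using exp(i*s)*conj(exp(i*t)) = exp(i*(s-t)), and sums of them are collapsed using the identity that for every m > 1 the m distinct m-th roots of unity sum to 0, e.g. 1 + exp(2*I*pi/3) + exp(-2*I*pi/3) = 0.)
Hence the multiplicities are chi_4: 1. Dimension check: dim(chi_4)*dim(chi_0) = 1*1 = 1 and sum (mult * dim) = 1*1 = 1.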